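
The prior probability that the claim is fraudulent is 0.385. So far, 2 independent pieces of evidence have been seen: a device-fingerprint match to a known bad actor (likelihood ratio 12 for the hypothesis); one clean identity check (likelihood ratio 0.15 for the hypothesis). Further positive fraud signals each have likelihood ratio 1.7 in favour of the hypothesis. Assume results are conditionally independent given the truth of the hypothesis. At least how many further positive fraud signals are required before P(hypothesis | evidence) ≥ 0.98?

8

Prior odds = 0.385/0.615 = 77/123.
Combined Bayes factor of the evidence already in hand = 12 × 0.15 = 1.8.
Odds after that evidence = (77/123) × 1.8 = 231/205.
Target odds = 0.98/0.02 = 49.
Need 1.7ⁿ ≥ 49 ÷ (231/205) = 1435/33.
1.7⁷ = 410338673/10000000 falls short of 1435/33 but 1.7⁸ ≈69.7576 reaches it, so n = 8.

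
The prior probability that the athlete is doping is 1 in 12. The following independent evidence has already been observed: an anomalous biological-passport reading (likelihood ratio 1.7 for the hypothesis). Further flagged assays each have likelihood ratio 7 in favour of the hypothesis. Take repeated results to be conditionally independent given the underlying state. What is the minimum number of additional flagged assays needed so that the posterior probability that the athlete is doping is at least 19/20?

Prior odds = (1/12)/(11/12) = 1/11.
Bayes factor of the evidence already in hand = 1.7.
Odds after that evidence = (1/11) × 1.7 = 17/110.
Target odds = 0.95/0.05 = 19.
Need 7ⁿ ≥ 19 ÷ (17/110) = 2090/17.
7² = 49 falls short of 2090/17 but 7³ = 343 reaches it, so n = 3.

3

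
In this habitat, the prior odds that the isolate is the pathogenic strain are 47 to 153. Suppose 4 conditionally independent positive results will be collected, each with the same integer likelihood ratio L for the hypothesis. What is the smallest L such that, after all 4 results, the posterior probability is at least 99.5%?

6

Prior odds = 47/153.
Target odds = 0.995/0.005 = 199.
Need L⁴ ≥ 199 ÷ (47/153) = 30447/47.
5⁴ = 625 < 30447/47 ≤ 1296 = 6⁴, so L = 6.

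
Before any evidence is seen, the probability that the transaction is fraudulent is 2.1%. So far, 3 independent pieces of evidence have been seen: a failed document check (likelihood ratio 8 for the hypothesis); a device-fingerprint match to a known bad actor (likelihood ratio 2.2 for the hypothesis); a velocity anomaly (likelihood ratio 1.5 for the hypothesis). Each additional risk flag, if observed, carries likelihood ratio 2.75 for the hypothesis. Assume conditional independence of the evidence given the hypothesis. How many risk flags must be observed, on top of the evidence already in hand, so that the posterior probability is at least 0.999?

Prior odds = 0.021/0.979 = 21/979.
Combined Bayes factor of the evidence already in hand = 8 × 2.2 × 1.5 = 26.4.
Odds after that evidence = (21/979) × 26.4 = 252/445.
Target odds = 0.999/0.001 = 999.
Need 2.75ⁿ ≥ 999 ÷ (252/445) = 49395/28.
2.75⁷ = 19487171/16384 falls short of 49395/28 but 2.75⁸ = 214358881/65536 reaches it, so n = 8.

8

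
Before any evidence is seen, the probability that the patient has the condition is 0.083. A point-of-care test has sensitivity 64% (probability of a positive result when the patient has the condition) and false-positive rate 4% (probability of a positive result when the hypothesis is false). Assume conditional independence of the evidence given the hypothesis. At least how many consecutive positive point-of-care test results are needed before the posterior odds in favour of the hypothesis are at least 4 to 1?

2

Prior odds: 0.083 ÷ 0.917 = 83/917.
Likelihood ratio of a positive result = 0.64/0.04 = 16.
Target odds = 4.
Need (83/917) × 16ⁿ ≥ 4, i.e. 16ⁿ ≥ 3668/83.
16¹ = 16 falls short of 3668/83 but 16² = 256 reaches it, so n = 2.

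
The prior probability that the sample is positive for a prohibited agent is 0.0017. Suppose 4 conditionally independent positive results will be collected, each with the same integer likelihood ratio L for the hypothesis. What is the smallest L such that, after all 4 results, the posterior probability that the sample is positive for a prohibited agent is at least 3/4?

Prior odds = 0.0017/0.9983 = 17/9983.
Target odds = 0.75/0.25 = 3.
Need L⁴ ≥ 3 ÷ (17/9983) = 29949/17.
6⁴ = 1296 < 29949/17 ≤ 2401 = 7⁴, so L = 7.

7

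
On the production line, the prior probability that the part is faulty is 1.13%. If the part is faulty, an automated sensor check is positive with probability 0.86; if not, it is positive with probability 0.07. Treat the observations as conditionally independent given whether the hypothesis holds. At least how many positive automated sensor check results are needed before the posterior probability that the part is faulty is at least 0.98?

Prior odds = 0.0113/0.9887 = 113/9887.
Likelihood ratio of a positive = 0.86/0.07 = 86/7.
Target posterior odds = 0.98/0.02 = 49.
Need (113/9887) × (86/7)ⁿ ≥ 49, i.e. (86/7)ⁿ ≥ 484463/113.
(86/7)³ = 636056/343 falls short of 484463/113 but (86/7)⁴ = 54700816/2401 reaches it, so n = 4.

4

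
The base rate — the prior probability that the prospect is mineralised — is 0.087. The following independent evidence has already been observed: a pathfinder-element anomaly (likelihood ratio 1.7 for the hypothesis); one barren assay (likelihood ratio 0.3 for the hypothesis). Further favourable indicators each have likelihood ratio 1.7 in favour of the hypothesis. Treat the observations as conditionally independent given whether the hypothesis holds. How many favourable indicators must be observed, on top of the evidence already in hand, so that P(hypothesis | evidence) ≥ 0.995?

Prior odds = 0.087/0.913 = 87/913.
Combined Bayes factor of the evidence already in hand = 1.7 × 0.3 = 0.51.
Odds after that evidence = (87/913) × 0.51 = 4437/91300.
Target odds = 0.995/0.005 = 199.
Need 1.7ⁿ ≥ 199 ÷ (4437/91300) = 18168700/4437.
1.7¹⁵ ≈2862.42 falls short of 18168700/4437 but 1.7¹⁶ ≈4866.12 reaches it, so n = 16.

16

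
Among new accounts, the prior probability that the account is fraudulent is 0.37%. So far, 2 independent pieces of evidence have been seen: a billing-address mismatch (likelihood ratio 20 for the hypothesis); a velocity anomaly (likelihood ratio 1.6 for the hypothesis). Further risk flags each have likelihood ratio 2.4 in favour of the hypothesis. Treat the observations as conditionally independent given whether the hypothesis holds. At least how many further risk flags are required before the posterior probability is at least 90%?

5

Prior odds = 0.0037/0.9963 = 37/9963.
Combined Bayes factor of the evidence already in hand = 20 × 1.6 = 32.
Odds after that evidence = (37/9963) × 32 = 1184/9963.
Target odds = 0.9/0.1 = 9.
Need 2.4ⁿ ≥ 9 ÷ (1184/9963) = 89667/1184.
2.4⁴ = 33.1776 falls short of 89667/1184 but 2.4⁵ = 79.62624 reaches it, so n = 5.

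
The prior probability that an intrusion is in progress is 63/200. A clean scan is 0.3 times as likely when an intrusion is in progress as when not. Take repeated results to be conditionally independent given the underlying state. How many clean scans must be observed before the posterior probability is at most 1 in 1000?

6

Prior odds = 0.315/0.685 = 63/137.
Likelihood ratio per clean scan = 0.3.
Target posterior odds = 0.001/0.999 = 1/999.
Need (63/137) × 0.3ⁿ ≤ 1/999, i.e. 0.3ⁿ ≤ 137/62937.
0.3⁵ = 243/100000 is still above 137/62937 but 0.3⁶ = 729/1000000 is at or below it, so n = 6.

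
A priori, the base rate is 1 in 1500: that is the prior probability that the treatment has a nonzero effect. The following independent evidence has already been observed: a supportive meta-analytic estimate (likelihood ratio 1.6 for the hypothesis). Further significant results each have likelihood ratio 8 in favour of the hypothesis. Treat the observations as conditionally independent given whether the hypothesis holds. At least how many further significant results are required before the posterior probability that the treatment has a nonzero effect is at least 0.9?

5

Prior odds = (1/1500)/(1499/1500) = 1/1499.
Bayes factor of the evidence already in hand = 1.6.
Odds after that evidence = (1/1499) × 1.6 = 8/7495.
Target odds = 0.9/0.1 = 9.
Need 8ⁿ ≥ 9 ÷ (8/7495) = 8431.875.
8⁴ = 4096 falls short of 8431.875 but 8⁵ = 32768 reaches it, so n = 5.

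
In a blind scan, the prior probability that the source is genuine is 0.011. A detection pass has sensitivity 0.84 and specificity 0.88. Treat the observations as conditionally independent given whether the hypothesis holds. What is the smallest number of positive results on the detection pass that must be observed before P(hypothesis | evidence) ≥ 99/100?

5

Prior odds = 0.011/0.989 = 11/989.
False-positive rate = 1 − 0.88 = 0.12; likelihood ratio of a positive = 0.84/0.12 = 7.
Target posterior odds = 0.99/0.01 = 99.
Require 7ⁿ ≥ 99 ÷ (11/989) = 8901.
7⁴ = 2401 falls short of 8901 but 7⁵ = 16807 reaches it, so n = 5.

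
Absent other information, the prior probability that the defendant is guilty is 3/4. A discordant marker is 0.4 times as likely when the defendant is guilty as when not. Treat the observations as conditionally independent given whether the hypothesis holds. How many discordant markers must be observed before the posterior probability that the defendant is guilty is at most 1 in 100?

7

Prior odds: 0.75 ÷ 0.25 = 3.
Likelihood ratio per discordant marker = 0.4.
Target odds: 0.01 ÷ 0.99 = 1/99.
Need 3 × 0.4ⁿ ≤ 1/99, i.e. 0.4ⁿ ≤ 1/297.
0.4⁶ = 64/15625 is still above 1/297 but 0.4⁷ = 128/78125 is at or below it, so n = 7.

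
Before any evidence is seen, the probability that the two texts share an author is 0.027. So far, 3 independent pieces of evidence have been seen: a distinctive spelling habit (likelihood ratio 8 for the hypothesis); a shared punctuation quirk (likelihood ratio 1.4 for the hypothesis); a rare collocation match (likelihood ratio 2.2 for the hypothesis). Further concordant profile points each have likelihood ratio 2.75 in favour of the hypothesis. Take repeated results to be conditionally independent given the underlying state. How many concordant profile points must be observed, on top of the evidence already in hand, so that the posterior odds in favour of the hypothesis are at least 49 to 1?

Prior odds = 0.027/0.973 = 27/973.
Combined Bayes factor of the evidence already in hand = 8 × 1.4 × 2.2 = 24.64.
Odds after that evidence = (27/973) × 24.64 = 2376/3475.
Target odds = 49.
Need 2.75ⁿ ≥ 49 ÷ (2376/3475) = 170275/2376.
2.75⁴ = 57.19140625 falls short of 170275/2376 but 2.75⁵ = 161051/1024 reaches it, so n = 5.

5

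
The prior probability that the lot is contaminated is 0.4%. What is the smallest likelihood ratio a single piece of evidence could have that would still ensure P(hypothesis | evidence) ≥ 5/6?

1245

Prior odds = 0.004/0.996 = 1/249.
Target odds = (5/6)/(1/6) = 5.
Required Bayes factor = 5 ÷ (1/249) = 1245.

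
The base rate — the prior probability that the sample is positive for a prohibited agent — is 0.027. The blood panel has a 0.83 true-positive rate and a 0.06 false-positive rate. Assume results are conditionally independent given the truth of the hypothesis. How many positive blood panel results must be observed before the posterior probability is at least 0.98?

3

Prior odds = 0.027/0.973 = 27/973.
Likelihood ratio of a positive result = 0.83/0.06 = 83/6.
Target posterior odds = 0.98/0.02 = 49.
Require (83/6)ⁿ ≥ 49 ÷ (27/973) = 47677/27.
(83/6)² = 6889/36 falls short of 47677/27 but (83/6)³ = 571787/216 reaches it, so n = 3.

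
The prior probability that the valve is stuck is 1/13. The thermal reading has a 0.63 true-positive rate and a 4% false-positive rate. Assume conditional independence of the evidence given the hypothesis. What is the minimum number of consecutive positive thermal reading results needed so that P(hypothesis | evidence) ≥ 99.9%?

4

Prior odds = (1/13)/(12/13) = 1/12.
Likelihood ratio of a positive result = 0.63/0.04 = 15.75.
Target odds: 0.999 ÷ 0.001 = 999.
Need (1/12) × 15.75ⁿ ≥ 999, i.e. 15.75ⁿ ≥ 11988.
15.75³ = 3906.984375 falls short of 11988 but 15.75⁴ = 15752961/256 reaches it, so n = 4.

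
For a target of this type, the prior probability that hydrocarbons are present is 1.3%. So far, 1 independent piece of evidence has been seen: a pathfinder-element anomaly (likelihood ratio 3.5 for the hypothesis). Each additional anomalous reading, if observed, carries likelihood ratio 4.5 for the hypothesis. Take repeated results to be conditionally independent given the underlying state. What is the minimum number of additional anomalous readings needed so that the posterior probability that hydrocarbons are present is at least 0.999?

Prior odds = 0.013/0.987 = 13/987.
Bayes factor of the evidence already in hand = 3.5.
Odds after that evidence = (13/987) × 3.5 = 13/282.
Target odds = 0.999/0.001 = 999.
Need 4.5ⁿ ≥ 999 ÷ (13/282) = 281718/13.
4.5⁶ = 8303.765625 falls short of 281718/13 but 4.5⁷ = 4782969/128 reaches it, so n = 7.

7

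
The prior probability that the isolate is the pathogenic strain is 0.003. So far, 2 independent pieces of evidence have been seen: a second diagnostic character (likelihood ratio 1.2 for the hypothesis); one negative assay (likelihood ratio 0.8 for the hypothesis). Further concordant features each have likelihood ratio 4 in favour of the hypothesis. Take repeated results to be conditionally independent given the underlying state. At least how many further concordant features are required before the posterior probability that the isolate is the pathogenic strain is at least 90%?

6

Prior odds = 0.003/0.997 = 3/997.
Combined Bayes factor of the evidence already in hand = 1.2 × 0.8 = 0.96.
Odds after that evidence = (3/997) × 0.96 = 72/24925.
Target odds = 0.9/0.1 = 9.
Need 4ⁿ ≥ 9 ÷ (72/24925) = 3115.625.
4⁵ = 1024 falls short of 3115.625 but 4⁶ = 4096 reaches it, so n = 6.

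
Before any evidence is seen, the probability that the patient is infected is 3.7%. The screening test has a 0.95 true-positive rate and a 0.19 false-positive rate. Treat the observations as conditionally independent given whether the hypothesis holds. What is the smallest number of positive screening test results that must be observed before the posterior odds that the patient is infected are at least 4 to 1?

Prior odds = 0.037/0.963 = 37/963.
Likelihood ratio of a positive result = 0.95/0.19 = 5.
Target odds = 4.
Need (37/963) × 5ⁿ ≥ 4, i.e. 5ⁿ ≥ 3852/37.
5² = 25 falls short of 3852/37 but 5³ = 125 reaches it, so n = 3.

3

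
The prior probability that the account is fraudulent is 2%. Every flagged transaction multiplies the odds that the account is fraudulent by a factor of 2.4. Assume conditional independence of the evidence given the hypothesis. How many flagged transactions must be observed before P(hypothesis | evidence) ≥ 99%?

Prior odds: 0.02 ÷ 0.98 = 1/49.
Likelihood ratio per flagged transaction = 2.4.
Target odds: 0.99 ÷ 0.01 = 99.
Need (1/49) × 2.4ⁿ ≥ 99, i.e. 2.4ⁿ ≥ 4851.
2.4⁹ ≈2641.81 falls short of 4851 but 2.4¹⁰ ≈6340.34 reaches it, so n = 10.

10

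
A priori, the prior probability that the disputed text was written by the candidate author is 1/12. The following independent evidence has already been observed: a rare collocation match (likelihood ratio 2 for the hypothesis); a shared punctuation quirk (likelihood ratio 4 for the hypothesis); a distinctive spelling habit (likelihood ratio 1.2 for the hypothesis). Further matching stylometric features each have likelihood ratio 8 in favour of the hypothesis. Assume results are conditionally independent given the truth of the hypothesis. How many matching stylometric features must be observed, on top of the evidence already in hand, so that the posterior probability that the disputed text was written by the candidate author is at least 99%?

3

Prior odds = (1/12)/(11/12) = 1/11.
Combined Bayes factor of the evidence already in hand = 2 × 4 × 1.2 = 9.6.
Odds after that evidence = (1/11) × 9.6 = 48/55.
Target odds = 0.99/0.01 = 99.
Need 8ⁿ ≥ 99 ÷ (48/55) = 113.4375.
8² = 64 falls short of 113.4375 but 8³ = 512 reaches it, so n = 3.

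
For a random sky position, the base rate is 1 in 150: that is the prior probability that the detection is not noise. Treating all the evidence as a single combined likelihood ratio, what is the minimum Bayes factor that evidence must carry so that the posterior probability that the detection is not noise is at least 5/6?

745

Prior odds = (1/150)/(149/150) = 1/149.
Target odds = (5/6)/(1/6) = 5.
Required Bayes factor = 5 ÷ (1/149) = 745.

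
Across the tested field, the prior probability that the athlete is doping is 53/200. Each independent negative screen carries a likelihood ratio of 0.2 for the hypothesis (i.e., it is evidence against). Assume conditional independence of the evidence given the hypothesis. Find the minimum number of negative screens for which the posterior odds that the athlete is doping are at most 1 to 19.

Prior odds: 0.265 ÷ 0.735 = 53/147.
Likelihood ratio per negative screen = 0.2.
Target odds = 1/19.
Require 0.2ⁿ ≤ 1/19 ÷ (53/147) = 147/1007.
0.2¹ = 0.2 is still above 147/1007 but 0.2² = 0.04 is at or below it, so n = 2.

2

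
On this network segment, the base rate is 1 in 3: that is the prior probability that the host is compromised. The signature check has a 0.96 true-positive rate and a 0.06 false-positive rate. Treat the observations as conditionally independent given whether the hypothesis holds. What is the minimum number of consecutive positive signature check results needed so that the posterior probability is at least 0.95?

Prior odds: (1/3) ÷ (2/3) = 0.5.
Likelihood ratio of a positive result = 0.96/0.06 = 16.
Target posterior odds = 0.95/0.05 = 19.
Need 0.5 × 16ⁿ ≥ 19, i.e. 16ⁿ ≥ 38.
16¹ = 16 falls short of 38 but 16² = 256 reaches it, so n = 2.

2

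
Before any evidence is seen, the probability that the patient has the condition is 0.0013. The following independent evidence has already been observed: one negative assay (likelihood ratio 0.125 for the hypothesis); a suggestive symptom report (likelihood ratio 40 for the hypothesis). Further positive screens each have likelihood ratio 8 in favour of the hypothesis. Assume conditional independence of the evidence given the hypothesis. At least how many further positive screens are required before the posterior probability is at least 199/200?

5

Prior odds = 0.0013/0.9987 = 13/9987.
Combined Bayes factor of the evidence already in hand = 0.125 × 40 = 5.
Odds after that evidence = (13/9987) × 5 = 65/9987.
Target odds = 0.995/0.005 = 199.
Need 8ⁿ ≥ 199 ÷ (65/9987) = 1987413/65.
8⁴ = 4096 falls short of 1987413/65 but 8⁵ = 32768 reaches it, so n = 5.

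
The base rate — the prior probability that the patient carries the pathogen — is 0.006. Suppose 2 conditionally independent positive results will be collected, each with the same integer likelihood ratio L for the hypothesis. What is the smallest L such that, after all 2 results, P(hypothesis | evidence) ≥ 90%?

Prior odds = 0.006/0.994 = 3/497.
Target odds = 0.9/0.1 = 9.
Need L² ≥ 9 ÷ (3/497) = 1491.
38² = 1444 < 1491 ≤ 1521 = 39², so L = 39.

39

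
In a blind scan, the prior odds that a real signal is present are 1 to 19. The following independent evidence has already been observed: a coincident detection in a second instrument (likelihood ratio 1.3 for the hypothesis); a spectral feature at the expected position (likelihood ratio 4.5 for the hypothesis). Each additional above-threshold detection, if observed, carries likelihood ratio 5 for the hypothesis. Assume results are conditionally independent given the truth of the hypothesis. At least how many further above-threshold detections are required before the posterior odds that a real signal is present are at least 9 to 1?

Prior odds = 1/19.
Combined Bayes factor of the evidence already in hand = 1.3 × 4.5 = 5.85.
Odds after that evidence = (1/19) × 5.85 = 117/380.
Target odds = 9.
Need 5ⁿ ≥ 9 ÷ (117/380) = 380/13.
5² = 25 falls short of 380/13 but 5³ = 125 reaches it, so n = 3.

3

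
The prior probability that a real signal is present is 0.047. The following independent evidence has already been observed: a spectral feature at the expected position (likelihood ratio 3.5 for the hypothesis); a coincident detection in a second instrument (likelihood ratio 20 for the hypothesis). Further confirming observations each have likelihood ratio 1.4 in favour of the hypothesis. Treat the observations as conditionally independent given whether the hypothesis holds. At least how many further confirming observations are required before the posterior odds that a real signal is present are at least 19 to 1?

Prior odds = 0.047/0.953 = 47/953.
Combined Bayes factor of the evidence already in hand = 3.5 × 20 = 70.
Odds after that evidence = (47/953) × 70 = 3290/953.
Target odds = 19.
Need 1.4ⁿ ≥ 19 ÷ (3290/953) = 18107/3290.
1.4⁵ = 5.37824 falls short of 18107/3290 but 1.4⁶ = 117649/15625 reaches it, so n = 6.

6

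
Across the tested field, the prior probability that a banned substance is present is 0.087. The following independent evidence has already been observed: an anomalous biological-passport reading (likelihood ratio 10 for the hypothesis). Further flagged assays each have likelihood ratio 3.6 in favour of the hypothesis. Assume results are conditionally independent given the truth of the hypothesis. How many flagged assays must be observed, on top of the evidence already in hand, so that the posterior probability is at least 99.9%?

6

Prior odds = 0.087/0.913 = 87/913.
Bayes factor of the evidence already in hand = 10.
Odds after that evidence = (87/913) × 10 = 870/913.
Target odds = 0.999/0.001 = 999.
Need 3.6ⁿ ≥ 999 ÷ (870/913) = 304029/290.
3.6⁵ = 604.66176 falls short of 304029/290 but 3.6⁶ = 34012224/15625 reaches it, so n = 6.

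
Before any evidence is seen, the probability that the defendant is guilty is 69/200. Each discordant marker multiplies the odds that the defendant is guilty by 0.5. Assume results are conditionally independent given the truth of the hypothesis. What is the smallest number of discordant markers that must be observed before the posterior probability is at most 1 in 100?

Prior odds = 0.345/0.655 = 69/131.
Likelihood ratio per discordant marker = 0.5.
Target odds: 0.01 ÷ 0.99 = 1/99.
Require 0.5ⁿ ≤ 1/99 ÷ (69/131) = 131/6831.
0.5⁵ = 0.03125 is still above 131/6831 but 0.5⁶ = 0.015625 is at or below it, so n = 6.

6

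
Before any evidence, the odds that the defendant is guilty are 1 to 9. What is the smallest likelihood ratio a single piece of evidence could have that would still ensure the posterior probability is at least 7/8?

63

Prior odds = 1/9.
Target odds = 0.875/0.125 = 7.
Required Bayes factor = 7 ÷ (1/9) = 63.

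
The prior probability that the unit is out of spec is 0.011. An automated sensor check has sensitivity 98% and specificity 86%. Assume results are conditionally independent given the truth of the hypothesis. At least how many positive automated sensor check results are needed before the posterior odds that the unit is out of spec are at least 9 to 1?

Prior odds = 0.011/0.989 = 11/989.
False-positive rate = 1 − 0.86 = 0.14; likelihood ratio of a positive = 0.98/0.14 = 7.
Target odds = 9.
Need (11/989) × 7ⁿ ≥ 9, i.e. 7ⁿ ≥ 8901/11.
7³ = 343 falls short of 8901/11 but 7⁴ = 2401 reaches it, so n = 4.

4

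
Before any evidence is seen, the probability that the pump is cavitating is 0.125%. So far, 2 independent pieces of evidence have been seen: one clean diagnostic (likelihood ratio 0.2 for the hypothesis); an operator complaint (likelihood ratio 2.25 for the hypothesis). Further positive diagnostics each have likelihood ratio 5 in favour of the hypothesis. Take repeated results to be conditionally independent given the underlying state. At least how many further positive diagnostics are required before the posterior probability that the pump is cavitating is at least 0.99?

8

Prior odds = 0.00125/0.99875 = 1/799.
Combined Bayes factor of the evidence already in hand = 0.2 × 2.25 = 0.45.
Odds after that evidence = (1/799) × 0.45 = 9/15980.
Target odds = 0.99/0.01 = 99.
Need 5ⁿ ≥ 99 ÷ (9/15980) = 175780.
5⁷ = 78125 falls short of 175780 but 5⁸ = 390625 reaches it, so n = 8.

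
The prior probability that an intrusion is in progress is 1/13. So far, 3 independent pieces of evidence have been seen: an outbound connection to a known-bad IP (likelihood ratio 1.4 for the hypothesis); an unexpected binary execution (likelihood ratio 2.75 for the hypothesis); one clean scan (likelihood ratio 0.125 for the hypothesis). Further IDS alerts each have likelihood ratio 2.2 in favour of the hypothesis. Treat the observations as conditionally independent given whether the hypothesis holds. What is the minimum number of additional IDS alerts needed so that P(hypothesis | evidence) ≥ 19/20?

Prior odds = (1/13)/(12/13) = 1/12.
Combined Bayes factor of the evidence already in hand = 1.4 × 2.75 × 0.125 = 0.48125.
Odds after that evidence = (1/12) × 0.48125 = 77/1920.
Target odds = 0.95/0.05 = 19.
Need 2.2ⁿ ≥ 19 ÷ (77/1920) = 36480/77.
2.2⁷ = 19487171/78125 falls short of 36480/77 but 2.2⁸ = 214358881/390625 reaches it, so n = 8.

8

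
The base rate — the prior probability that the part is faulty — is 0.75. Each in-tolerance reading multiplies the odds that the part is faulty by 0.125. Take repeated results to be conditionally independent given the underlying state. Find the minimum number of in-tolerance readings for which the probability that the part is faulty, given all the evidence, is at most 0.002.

4

Prior odds: 0.75 ÷ 0.25 = 3.
Likelihood ratio per in-tolerance reading = 0.125.
Target odds: 0.002 ÷ 0.998 = 1/499.
Need 3 × 0.125ⁿ ≤ 1/499, i.e. 0.125ⁿ ≤ 1/1497.
0.125³ = 0.001953125 is still above 1/1497 but 0.125⁴ = 1/4096 is at or below it, so n = 4.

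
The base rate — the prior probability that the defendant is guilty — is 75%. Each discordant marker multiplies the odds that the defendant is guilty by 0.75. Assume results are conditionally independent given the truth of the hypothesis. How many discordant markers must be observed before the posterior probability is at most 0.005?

23

Prior odds = 0.75/0.25 = 3.
Likelihood ratio per discordant marker = 0.75.
Target posterior odds = 0.005/0.995 = 1/199.
Need 3 × 0.75ⁿ ≤ 1/199, i.e. 0.75ⁿ ≤ 1/597.
0.75²² ≈0.00178381 is still above 1/597 but 0.75²³ ≈0.00133786 is at or below it, so n = 23.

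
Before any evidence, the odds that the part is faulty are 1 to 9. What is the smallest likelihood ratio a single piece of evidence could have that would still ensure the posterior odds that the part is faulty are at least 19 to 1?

Prior odds = 1/9.
Target odds = 19.
Required Bayes factor = 19 ÷ (1/9) = 171.

171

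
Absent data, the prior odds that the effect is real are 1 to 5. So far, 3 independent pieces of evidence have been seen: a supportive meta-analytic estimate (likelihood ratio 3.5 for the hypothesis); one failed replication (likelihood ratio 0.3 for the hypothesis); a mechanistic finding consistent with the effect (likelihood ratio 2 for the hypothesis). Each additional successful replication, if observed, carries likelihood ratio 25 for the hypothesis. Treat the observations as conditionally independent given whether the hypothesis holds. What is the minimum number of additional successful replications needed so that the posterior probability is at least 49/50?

Prior odds = 0.2.
Combined Bayes factor of the evidence already in hand = 3.5 × 0.3 × 2 = 2.1.
Odds after that evidence = 0.2 × 2.1 = 0.42.
Target odds = 0.98/0.02 = 49.
Need 25ⁿ ≥ 49 ÷ 0.42 = 350/3.
25¹ = 25 falls short of 350/3 but 25² = 625 reaches it, so n = 2.

2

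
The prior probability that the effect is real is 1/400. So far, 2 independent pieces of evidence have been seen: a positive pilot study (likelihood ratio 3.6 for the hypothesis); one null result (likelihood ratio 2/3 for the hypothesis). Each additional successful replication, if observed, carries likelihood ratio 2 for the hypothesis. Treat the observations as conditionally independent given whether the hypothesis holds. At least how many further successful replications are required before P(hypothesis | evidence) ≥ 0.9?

11

Prior odds = 0.0025/0.9975 = 1/399.
Combined Bayes factor of the evidence already in hand = 3.6 × (2/3) = 2.4.
Odds after that evidence = (1/399) × 2.4 = 4/665.
Target odds = 0.9/0.1 = 9.
Need 2ⁿ ≥ 9 ÷ (4/665) = 1496.25.
2¹⁰ = 1024 falls short of 1496.25 but 2¹¹ = 2048 reaches it, so n = 11.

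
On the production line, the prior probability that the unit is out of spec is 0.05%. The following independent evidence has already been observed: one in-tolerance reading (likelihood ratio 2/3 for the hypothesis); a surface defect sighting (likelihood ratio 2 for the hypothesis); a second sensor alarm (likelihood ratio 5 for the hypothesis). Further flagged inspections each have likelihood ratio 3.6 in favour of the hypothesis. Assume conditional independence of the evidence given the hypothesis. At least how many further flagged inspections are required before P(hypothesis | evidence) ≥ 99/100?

Prior odds = 0.0005/0.9995 = 1/1999.
Combined Bayes factor of the evidence already in hand = (2/3) × 2 × 5 = 20/3.
Odds after that evidence = (1/1999) × 20/3 = 20/5997.
Target odds = 0.99/0.01 = 99.
Need 3.6ⁿ ≥ 99 ÷ (20/5997) = 29685.15.
3.6⁸ ≈28211.1 falls short of 29685.15 but 3.6⁹ ≈101560 reaches it, so n = 9.

9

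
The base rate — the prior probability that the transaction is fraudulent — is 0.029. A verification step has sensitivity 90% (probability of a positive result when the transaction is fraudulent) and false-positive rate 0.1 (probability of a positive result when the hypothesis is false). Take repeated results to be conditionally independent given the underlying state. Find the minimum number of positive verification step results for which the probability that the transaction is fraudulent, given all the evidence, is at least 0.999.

Prior odds: 0.029 ÷ 0.971 = 29/971.
Likelihood ratio of a positive result = 0.9/0.1 = 9.
Target posterior odds = 0.999/0.001 = 999.
Require 9ⁿ ≥ 999 ÷ (29/971) = 970029/29.
9⁴ = 6561 falls short of 970029/29 but 9⁵ = 59049 reaches it, so n = 5.

5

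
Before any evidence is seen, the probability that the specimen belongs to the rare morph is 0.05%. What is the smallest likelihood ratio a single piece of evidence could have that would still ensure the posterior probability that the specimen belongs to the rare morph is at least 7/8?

13993

Prior odds = 0.0005/0.9995 = 1/1999.
Target odds = 0.875/0.125 = 7.
Required Bayes factor = 7 ÷ (1/1999) = 13993.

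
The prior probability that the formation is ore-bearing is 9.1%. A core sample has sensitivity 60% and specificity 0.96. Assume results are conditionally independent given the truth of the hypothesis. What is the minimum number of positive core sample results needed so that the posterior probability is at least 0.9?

2

Prior odds = 0.091/0.909 = 91/909.
False-positive rate = 1 − 0.96 = 0.04; likelihood ratio of a positive = 0.6/0.04 = 15.
Target odds: 0.9 ÷ 0.1 = 9.
Require 15ⁿ ≥ 9 ÷ (91/909) = 8181/91.
15¹ = 15 falls short of 8181/91 but 15² = 225 reaches it, so n = 2.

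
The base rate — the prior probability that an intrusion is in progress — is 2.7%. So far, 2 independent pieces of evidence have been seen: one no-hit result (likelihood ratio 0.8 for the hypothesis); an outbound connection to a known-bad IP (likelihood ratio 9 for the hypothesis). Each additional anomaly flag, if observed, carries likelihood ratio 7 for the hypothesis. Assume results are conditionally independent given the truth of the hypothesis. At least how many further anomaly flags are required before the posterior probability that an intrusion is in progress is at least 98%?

3

Prior odds = 0.027/0.973 = 27/973.
Combined Bayes factor of the evidence already in hand = 0.8 × 9 = 7.2.
Odds after that evidence = (27/973) × 7.2 = 972/4865.
Target odds = 0.98/0.02 = 49.
Need 7ⁿ ≥ 49 ÷ (972/4865) = 238385/972.
7² = 49 falls short of 238385/972 but 7³ = 343 reaches it, so n = 3.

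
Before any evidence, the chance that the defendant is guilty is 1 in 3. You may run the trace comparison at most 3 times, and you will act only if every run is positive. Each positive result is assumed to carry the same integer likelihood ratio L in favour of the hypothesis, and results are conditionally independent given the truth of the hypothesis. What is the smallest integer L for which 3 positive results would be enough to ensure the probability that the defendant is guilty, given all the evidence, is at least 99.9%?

Prior odds = (1/3)/(2/3) = 0.5.
Target odds = 0.999/0.001 = 999.
Need L³ ≥ 999 ÷ 0.5 = 1998.
12³ = 1728 < 1998 ≤ 2197 = 13³, so L = 13.

13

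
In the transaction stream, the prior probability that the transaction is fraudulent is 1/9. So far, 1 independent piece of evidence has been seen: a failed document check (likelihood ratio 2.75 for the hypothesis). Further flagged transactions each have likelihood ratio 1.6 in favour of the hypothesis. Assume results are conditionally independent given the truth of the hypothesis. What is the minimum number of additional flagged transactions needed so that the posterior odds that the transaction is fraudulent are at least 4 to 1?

6

Prior odds = (1/9)/(8/9) = 0.125.
Bayes factor of the evidence already in hand = 2.75.
Odds after that evidence = 0.125 × 2.75 = 0.34375.
Target odds = 4.
Need 1.6ⁿ ≥ 4 ÷ 0.34375 = 128/11.
1.6⁵ = 10.48576 falls short of 128/11 but 1.6⁶ = 262144/15625 reaches it, so n = 6.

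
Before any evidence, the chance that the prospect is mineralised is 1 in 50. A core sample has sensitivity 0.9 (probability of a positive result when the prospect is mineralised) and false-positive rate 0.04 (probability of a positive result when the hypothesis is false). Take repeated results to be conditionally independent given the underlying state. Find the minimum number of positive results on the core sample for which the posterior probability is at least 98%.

Prior odds: 0.02 ÷ 0.98 = 1/49.
Likelihood ratio of a positive result = 0.9/0.04 = 22.5.
Target posterior odds = 0.98/0.02 = 49.
Require 22.5ⁿ ≥ 49 ÷ (1/49) = 2401.
22.5² = 506.25 falls short of 2401 but 22.5³ = 11390.625 reaches it, so n = 3.

3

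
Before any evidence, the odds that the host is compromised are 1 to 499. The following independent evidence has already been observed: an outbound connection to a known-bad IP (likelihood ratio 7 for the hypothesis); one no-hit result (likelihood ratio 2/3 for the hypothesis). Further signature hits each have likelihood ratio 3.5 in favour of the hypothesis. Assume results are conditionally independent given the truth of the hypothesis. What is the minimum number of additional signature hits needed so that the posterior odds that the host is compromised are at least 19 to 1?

Prior odds = 1/499.
Combined Bayes factor of the evidence already in hand = 7 × (2/3) = 14/3.
Odds after that evidence = (1/499) × 14/3 = 14/1497.
Target odds = 19.
Need 3.5ⁿ ≥ 19 ÷ (14/1497) = 28443/14.
3.5⁶ = 1838.265625 falls short of 28443/14 but 3.5⁷ = 823543/128 reaches it, so n = 7.

7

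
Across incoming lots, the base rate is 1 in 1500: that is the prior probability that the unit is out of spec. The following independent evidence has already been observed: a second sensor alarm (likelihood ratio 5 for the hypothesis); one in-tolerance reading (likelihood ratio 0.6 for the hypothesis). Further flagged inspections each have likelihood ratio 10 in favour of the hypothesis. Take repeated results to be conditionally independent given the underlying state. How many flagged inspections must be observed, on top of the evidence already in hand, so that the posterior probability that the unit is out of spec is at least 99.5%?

5

Prior odds = (1/1500)/(1499/1500) = 1/1499.
Combined Bayes factor of the evidence already in hand = 5 × 0.6 = 3.
Odds after that evidence = (1/1499) × 3 = 3/1499.
Target odds = 0.995/0.005 = 199.
Need 10ⁿ ≥ 199 ÷ (3/1499) = 298301/3.
10⁴ = 10000 falls short of 298301/3 but 10⁵ = 100000 reaches it, so n = 5.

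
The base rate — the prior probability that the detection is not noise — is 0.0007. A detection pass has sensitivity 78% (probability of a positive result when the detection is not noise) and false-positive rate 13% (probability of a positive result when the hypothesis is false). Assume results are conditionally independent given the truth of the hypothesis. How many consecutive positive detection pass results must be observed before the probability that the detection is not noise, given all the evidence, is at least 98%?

7

Prior odds: 0.0007 ÷ 0.9993 = 7/9993.
Likelihood ratio of a positive result = 0.78/0.13 = 6.
Target odds: 0.98 ÷ 0.02 = 49.
Need (7/9993) × 6ⁿ ≥ 49, i.e. 6ⁿ ≥ 69951.
6⁶ = 46656 falls short of 69951 but 6⁷ = 279936 reaches it, so n = 7.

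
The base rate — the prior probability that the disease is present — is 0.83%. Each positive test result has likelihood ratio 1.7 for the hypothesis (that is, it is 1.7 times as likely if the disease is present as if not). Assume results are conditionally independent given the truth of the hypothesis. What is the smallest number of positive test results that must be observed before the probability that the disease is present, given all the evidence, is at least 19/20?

15

Prior odds: 0.0083 ÷ 0.9917 = 83/9917.
Likelihood ratio per positive test result = 1.7.
Target posterior odds = 0.95/0.05 = 19.
Require 1.7ⁿ ≥ 19 ÷ (83/9917) = 188423/83.
1.7¹⁴ ≈1683.78 falls short of 188423/83 but 1.7¹⁵ ≈2862.42 reaches it, so n = 15.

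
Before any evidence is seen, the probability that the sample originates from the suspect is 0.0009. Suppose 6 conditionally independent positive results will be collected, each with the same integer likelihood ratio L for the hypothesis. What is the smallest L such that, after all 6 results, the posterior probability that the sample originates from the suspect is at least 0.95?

6

Prior odds = 0.0009/0.9991 = 9/9991.
Target odds = 0.95/0.05 = 19.
Need L⁶ ≥ 19 ÷ (9/9991) = 189829/9.
5⁶ = 15625 < 189829/9 ≤ 46656 = 6⁶, so L = 6.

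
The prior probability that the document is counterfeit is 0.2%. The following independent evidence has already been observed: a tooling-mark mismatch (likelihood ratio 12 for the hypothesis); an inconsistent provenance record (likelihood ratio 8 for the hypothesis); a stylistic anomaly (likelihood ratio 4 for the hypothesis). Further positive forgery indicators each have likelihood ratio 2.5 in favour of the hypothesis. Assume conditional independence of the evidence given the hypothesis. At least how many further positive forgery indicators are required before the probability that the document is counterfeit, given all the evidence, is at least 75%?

Prior odds = 0.002/0.998 = 1/499.
Combined Bayes factor of the evidence already in hand = 12 × 8 × 4 = 384.
Odds after that evidence = (1/499) × 384 = 384/499.
Target odds = 0.75/0.25 = 3.
Need 2.5ⁿ ≥ 3 ÷ (384/499) = 3.8984375.
2.5¹ = 2.5 falls short of 3.8984375 but 2.5² = 6.25 reaches it, so n = 2.

2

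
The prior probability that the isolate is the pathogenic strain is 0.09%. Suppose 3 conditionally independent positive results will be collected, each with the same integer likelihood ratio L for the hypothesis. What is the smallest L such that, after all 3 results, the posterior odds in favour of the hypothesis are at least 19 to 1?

28

Prior odds = 0.0009/0.9991 = 9/9991.
Target odds = 19.
Need L³ ≥ 19 ÷ (9/9991) = 189829/9.
27³ = 19683 < 189829/9 ≤ 21952 = 28³, so L = 28.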